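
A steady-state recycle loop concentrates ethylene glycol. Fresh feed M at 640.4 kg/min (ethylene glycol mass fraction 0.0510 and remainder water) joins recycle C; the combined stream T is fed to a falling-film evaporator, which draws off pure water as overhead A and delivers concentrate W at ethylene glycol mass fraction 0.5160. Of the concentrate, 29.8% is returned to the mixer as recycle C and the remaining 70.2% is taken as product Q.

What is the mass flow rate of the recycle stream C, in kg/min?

Overall ethylene glycol balance (none leaves overhead): ethylene glycol in fresh feed = ethylene glycol in product, i.e. 640.4×0.051 = (1−0.298)·W·0.516.
W = 32.66/(0.516×0.702) = 90.164 kg/min.
Recycle C = 0.298×90.164 = 26.869 kg/min.

26.87 kg/min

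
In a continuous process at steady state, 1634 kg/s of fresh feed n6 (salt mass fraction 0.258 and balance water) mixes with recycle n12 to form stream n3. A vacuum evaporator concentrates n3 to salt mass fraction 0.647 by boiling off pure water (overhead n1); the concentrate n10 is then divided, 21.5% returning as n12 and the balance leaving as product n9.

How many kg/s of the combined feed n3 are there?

1812 kg/s

Overall salt balance (none leaves overhead): salt in fresh feed = salt in product, i.e. 1634×0.258 = (1−0.215)·n10·0.647.
n10 = 421.57/(0.647×0.785) = 830.04 kg/s.
Recycle n12 = 0.215×830.04 = 178.46 kg/s.
Combined feed n3 = 1634 + 178.46 = 1812.5 kg/s.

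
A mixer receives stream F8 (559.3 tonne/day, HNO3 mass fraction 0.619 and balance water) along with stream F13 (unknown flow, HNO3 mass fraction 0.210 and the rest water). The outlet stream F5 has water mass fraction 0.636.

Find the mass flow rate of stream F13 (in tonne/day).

926.1 tonne/day

Let F13 be the unknown flow. Total out = 559.3 + F13.
water balance: 213.09 + 0.790·F13 = 0.636·(559.3 + F13)
(0.790 − 0.636)·F13 = 0.636×559.3 − 213.09 = 142.62
F13 = 142.62 / 0.154 = 926.11 tonne/day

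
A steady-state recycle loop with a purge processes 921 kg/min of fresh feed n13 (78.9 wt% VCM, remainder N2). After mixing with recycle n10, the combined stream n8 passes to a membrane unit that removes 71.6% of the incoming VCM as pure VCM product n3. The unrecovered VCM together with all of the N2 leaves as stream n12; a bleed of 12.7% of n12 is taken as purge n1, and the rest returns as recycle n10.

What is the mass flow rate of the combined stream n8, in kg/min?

2496 kg/min

N2 enters only via n13 and leaves only via the purge: 921×0.211 = 0.127×(N2 in n12), and the membrane unit passes all N2, so N2 in n8 = N2 in n12 = 1530.2 kg/min.
VCM in n8: m_A = 921×0.789 + (1−0.127)·(1−0.716)·m_A, so m_A = 726.67/0.7521 = 966.23 kg/min.
n8 = 966.23 + 1530.2 = 2496.4 kg/min.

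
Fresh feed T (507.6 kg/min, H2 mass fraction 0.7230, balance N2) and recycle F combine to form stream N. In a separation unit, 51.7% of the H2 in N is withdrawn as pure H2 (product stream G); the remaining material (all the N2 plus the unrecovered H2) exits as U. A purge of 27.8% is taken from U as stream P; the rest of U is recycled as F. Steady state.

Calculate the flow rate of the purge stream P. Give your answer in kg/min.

N2 enters only via T and leaves only via the purge: 507.6×0.277 = 0.278×(N2 in U), and the separation unit passes all N2, so N2 in N = N2 in U = 505.77 kg/min.
H2 in N: m_A = 507.6×0.723 + (1−0.278)·(1−0.517)·m_A, so m_A = 366.99/0.6513 = 563.5 kg/min.
U = (1−0.517)×563.5 + 505.77 = 777.95 kg/min.
Purge P = 0.278×777.95 = 216.27 kg/min.

216.3 kg/min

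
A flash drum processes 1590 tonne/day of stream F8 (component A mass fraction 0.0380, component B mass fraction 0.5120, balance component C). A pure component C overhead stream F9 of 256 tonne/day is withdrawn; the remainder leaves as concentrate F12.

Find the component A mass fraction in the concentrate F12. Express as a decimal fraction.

component A is not removed: 1590×0.038 = 60.42 tonne/day of component A enters F12.
Concentrate = 1590 − 256 = 1334 tonne/day.
Mass fraction = 60.42/1334 = 0.0453.

0.0453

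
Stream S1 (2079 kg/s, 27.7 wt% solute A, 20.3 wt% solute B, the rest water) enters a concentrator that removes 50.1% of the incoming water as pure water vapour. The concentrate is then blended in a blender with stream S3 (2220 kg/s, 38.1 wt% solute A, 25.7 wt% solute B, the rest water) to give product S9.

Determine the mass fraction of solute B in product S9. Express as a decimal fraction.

0.264

Vapour removed = 0.501×0.520×2079 = 541.62 kg/s; concentrate = 1537.4 kg/s.
solute B reaching the mixer = 422.04 (from concentrate) + 2220×0.257 = 992.58 kg/s.
Product flow = 1537.4 + 2220 = 3757.4 kg/s; solute B fraction = 0.264.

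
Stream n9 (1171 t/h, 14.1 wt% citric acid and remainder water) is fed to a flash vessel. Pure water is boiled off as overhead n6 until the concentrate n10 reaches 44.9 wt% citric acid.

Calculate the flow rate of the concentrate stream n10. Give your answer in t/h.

citric acid is conserved: 1171×0.141 = 165.11 t/h all reports to the concentrate.
Concentrate = 165.11/(target fraction) = 367.73 t/h.

367.7 t/h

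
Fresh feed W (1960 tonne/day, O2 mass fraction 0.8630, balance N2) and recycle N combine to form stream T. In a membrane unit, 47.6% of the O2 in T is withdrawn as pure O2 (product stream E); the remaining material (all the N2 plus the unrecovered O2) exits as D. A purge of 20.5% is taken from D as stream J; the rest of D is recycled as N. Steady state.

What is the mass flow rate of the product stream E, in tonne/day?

1380 tonne/day

O2 in T: m_A = 1960×0.863 + (1−0.205)·(1−0.476)·m_A, so m_A = 1691.5/0.5834 = 2899.2 tonne/day.
Product E = 0.476×2899.2 = 1380 tonne/day.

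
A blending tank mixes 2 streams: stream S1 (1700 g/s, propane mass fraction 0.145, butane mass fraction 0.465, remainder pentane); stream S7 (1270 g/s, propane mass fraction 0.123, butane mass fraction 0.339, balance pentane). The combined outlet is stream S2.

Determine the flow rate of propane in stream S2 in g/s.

402.7 g/s

propane out = propane in = 1700×0.145 + 1270×0.123 = 402.71 g/s.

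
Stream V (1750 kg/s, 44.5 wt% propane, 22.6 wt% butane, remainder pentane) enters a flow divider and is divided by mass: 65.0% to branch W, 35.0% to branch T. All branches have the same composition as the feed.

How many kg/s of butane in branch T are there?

138.4 kg/s

Branch T total = 0.350×1750 = 612.5 kg/s.
butane in T = 0.226×612.5 = 138.43 kg/s.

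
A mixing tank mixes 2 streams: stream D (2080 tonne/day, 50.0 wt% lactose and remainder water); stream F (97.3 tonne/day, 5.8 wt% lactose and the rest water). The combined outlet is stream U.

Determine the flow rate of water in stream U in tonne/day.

1132 tonne/day

water out = water in = 2080×0.500 + 97.3×0.942 = 1131.7 tonne/day.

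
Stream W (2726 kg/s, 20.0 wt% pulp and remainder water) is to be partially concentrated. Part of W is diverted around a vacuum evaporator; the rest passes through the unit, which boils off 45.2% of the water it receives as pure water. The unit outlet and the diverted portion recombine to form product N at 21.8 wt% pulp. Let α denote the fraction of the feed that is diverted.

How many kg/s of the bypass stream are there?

2104 kg/s

All 2726×0.200 = 545.2 kg/s of pulp reaches N, so N = 545.2/0.218 = 2500.9 kg/s and vapour = 225.08 kg/s.
The evaporator receives (1−α)·2726 of feed at 0.800 water and removes 0.452 of that water:
0.452×0.800×(1−α)×2726 = 225.08
(1−α) = 225.08/985.72 = 0.2283;  α = 0.7717.
Bypass flow = 0.7717×2726 = 2103.5 kg/s.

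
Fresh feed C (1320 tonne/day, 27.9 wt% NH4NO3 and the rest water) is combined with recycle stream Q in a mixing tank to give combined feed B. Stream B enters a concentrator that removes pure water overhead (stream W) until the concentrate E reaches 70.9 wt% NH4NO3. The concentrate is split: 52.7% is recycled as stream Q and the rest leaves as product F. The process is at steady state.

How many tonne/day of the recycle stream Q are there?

Overall NH4NO3 balance (none leaves overhead): NH4NO3 in fresh feed = NH4NO3 in product, i.e. 1320×0.279 = (1−0.527)·E·0.709.
E = 368.28/(0.709×0.473) = 1098.2 tonne/day.
Recycle Q = 0.527×1098.2 = 578.74 tonne/day.

578.7 tonne/day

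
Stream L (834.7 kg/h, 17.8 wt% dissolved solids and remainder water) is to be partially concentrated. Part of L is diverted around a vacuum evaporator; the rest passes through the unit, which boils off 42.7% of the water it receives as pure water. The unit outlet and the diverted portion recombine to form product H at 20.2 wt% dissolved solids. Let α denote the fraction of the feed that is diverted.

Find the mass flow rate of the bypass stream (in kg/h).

552.2 kg/h

All 834.7×0.178 = 148.58 kg/h of dissolved solids reaches H, so H = 148.58/0.202 = 735.53 kg/h and vapour = 99.172 kg/h.
The evaporator receives (1−α)·834.7 of feed at 0.822 water and removes 0.427 of that water:
0.427×0.822×(1−α)×834.7 = 99.172
(1−α) = 99.172/292.97 = 0.3385;  α = 0.6615.
Bypass flow = 0.6615×834.7 = 552.15 kg/h.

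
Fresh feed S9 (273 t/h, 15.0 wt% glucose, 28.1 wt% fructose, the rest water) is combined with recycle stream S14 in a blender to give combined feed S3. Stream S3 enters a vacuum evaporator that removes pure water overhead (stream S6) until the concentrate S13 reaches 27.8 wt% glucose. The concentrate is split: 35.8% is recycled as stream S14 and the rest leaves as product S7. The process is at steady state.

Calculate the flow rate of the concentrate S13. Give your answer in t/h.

Overall glucose balance (none leaves overhead): glucose in fresh feed = glucose in product, i.e. 273×0.150 = (1−0.358)·S13·0.278.
S13 = 40.95/(0.278×0.642) = 229.44 t/h.

229.4 t/h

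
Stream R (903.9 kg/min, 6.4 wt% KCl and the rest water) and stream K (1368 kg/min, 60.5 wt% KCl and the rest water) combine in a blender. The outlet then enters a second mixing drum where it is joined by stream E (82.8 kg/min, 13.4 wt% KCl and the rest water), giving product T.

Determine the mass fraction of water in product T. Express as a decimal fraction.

0.619

Overall, product flow = 2354.7 kg/min.
water in = 903.9×0.936 + 1368×0.395 + 82.8×0.866 = 1458.1 kg/min.
water fraction in T = 0.619.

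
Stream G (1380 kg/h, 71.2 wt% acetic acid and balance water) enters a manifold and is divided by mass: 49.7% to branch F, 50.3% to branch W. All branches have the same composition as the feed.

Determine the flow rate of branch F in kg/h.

Branch F flow = 0.497×1380 = 685.86 kg/h.

685.9 kg/h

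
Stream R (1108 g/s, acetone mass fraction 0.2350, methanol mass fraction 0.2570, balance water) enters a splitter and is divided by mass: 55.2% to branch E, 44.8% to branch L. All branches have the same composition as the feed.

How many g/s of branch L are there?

496.4 g/s

Branch L flow = 0.448×1108 = 496.38 g/s.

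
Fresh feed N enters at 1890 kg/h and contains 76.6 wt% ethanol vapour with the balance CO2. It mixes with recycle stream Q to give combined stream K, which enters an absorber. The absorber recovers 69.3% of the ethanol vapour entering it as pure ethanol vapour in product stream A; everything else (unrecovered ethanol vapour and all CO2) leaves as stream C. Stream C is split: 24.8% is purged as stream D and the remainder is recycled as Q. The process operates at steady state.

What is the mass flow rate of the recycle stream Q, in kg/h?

CO2 enters only via N and leaves only via the purge: 1890×0.234 = 0.248×(CO2 in C), and the absorber passes all CO2, so CO2 in K = CO2 in C = 1783.3 kg/h.
ethanol vapour in K: m_A = 1890×0.766 + (1−0.248)·(1−0.693)·m_A, so m_A = 1447.7/0.7691 = 1882.3 kg/h.
C = (1−0.693)×1882.3 + 1783.3 = 2361.2 kg/h.
Recycle Q = (1−0.248)×2361.2 = 1775.6 kg/h.

1776 kg/h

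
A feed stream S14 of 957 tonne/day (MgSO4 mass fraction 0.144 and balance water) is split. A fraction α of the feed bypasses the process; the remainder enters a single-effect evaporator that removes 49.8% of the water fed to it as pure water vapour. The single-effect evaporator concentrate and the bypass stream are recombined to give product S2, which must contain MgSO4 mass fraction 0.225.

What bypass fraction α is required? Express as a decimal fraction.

0.156

All 957×0.144 = 137.81 tonne/day of MgSO4 reaches S2, so S2 = 137.81/0.225 = 612.48 tonne/day and vapour = 344.52 tonne/day.
The evaporator receives (1−α)·957 of feed at 0.856 water and removes 0.498 of that water:
0.498×0.856×(1−α)×957 = 344.52
(1−α) = 344.52/407.96 = 0.8445;  α = 0.1555.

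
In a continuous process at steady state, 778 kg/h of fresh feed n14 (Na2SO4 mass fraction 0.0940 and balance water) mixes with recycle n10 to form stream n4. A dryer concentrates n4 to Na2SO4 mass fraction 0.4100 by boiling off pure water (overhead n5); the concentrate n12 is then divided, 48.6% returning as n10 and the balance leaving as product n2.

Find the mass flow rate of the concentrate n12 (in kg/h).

347 kg/h

Overall Na2SO4 balance (none leaves overhead): Na2SO4 in fresh feed = Na2SO4 in product, i.e. 778×0.094 = (1−0.486)·n12·0.410.
n12 = 73.132/(0.410×0.514) = 347.02 kg/h.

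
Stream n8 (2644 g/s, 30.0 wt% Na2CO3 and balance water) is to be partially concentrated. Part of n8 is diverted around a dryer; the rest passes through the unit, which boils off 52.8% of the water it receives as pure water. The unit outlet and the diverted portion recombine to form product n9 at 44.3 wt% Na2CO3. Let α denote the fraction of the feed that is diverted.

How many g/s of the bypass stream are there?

All 2644×0.300 = 793.2 g/s of Na2CO3 reaches n9, so n9 = 793.2/0.443 = 1790.5 g/s and vapour = 853.48 g/s.
The evaporator receives (1−α)·2644 of feed at 0.700 water and removes 0.528 of that water:
0.528×0.700×(1−α)×2644 = 853.48
(1−α) = 853.48/977.22 = 0.8734;  α = 0.1266.
Bypass flow = 0.1266×2644 = 334.8 g/s.

334.8 g/s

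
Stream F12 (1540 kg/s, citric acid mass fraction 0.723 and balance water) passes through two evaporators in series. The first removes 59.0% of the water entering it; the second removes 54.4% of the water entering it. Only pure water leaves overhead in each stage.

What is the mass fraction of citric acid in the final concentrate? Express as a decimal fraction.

water in feed = 1540×0.277 = 426.58 kg/s.
After stage 1: water left = (1−0.590)×426.58 = 174.9; stream total = 1288.3 kg/s.
After stage 2: water left = (1−0.544)×174.9 = 79.753; final concentrate = 1193.2 kg/s.
citric acid fraction = 1113.4/1193.2 = 0.933.

0.933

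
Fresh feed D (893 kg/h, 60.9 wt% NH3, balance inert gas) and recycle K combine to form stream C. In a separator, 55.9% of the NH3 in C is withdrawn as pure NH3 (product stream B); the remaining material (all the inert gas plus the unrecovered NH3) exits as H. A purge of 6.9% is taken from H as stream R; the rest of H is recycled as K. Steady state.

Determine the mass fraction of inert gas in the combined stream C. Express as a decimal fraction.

0.846

inert gas enters only via D and leaves only via the purge: 893×0.391 = 0.069×(inert gas in H), and the separator passes all inert gas, so inert gas in C = inert gas in H = 5060.3 kg/h.
NH3 in C: m_A = 893×0.609 + (1−0.069)·(1−0.559)·m_A, so m_A = 543.84/0.5894 = 922.65 kg/h.
C = 922.65 + 5060.3 = 5983 kg/h.
inert gas fraction in C = 5060.3/5983 = 0.846.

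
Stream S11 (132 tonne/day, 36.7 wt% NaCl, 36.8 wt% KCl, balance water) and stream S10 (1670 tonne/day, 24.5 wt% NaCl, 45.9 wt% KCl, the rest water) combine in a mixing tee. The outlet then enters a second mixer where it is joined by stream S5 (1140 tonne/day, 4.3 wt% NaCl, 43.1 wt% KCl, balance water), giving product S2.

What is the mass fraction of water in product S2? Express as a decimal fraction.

0.3837

Overall, product flow = 2942 tonne/day.
water in = 132×0.265 + 1670×0.296 + 1140×0.526 = 1128.9 tonne/day.
water fraction in S2 = 0.3837.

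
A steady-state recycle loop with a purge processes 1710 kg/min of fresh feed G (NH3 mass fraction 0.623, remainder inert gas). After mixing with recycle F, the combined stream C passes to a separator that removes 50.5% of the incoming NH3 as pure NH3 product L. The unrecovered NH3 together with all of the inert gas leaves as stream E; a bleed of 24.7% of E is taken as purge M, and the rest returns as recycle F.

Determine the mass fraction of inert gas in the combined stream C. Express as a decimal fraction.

inert gas enters only via G and leaves only via the purge: 1710×0.377 = 0.247×(inert gas in E), and the separator passes all inert gas, so inert gas in C = inert gas in E = 2610 kg/min.
NH3 in C: m_A = 1710×0.623 + (1−0.247)·(1−0.505)·m_A, so m_A = 1065.3/0.6273 = 1698.4 kg/min.
C = 1698.4 + 2610 = 4308.4 kg/min.
inert gas fraction in C = 2610/4308.4 = 0.606.

0.606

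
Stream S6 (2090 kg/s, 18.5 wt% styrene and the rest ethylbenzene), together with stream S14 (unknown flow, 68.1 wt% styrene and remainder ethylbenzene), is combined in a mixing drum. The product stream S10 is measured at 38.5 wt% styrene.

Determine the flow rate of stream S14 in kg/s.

1412 kg/s

Let S14 be the unknown flow. Total out = 2090 + S14.
styrene balance: 386.65 + 0.681·S14 = 0.385·(2090 + S14)
(0.681 − 0.385)·S14 = 0.385×2090 − 386.65 = 418
S14 = 418 / 0.296 = 1412.2 kg/s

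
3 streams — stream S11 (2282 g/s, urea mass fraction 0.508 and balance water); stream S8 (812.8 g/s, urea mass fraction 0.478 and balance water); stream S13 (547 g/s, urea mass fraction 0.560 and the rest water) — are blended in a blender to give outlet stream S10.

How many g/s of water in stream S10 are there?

1788 g/s

water out = water in = 2282×0.492 + 812.8×0.522 + 547×0.440 = 1787.7 g/s.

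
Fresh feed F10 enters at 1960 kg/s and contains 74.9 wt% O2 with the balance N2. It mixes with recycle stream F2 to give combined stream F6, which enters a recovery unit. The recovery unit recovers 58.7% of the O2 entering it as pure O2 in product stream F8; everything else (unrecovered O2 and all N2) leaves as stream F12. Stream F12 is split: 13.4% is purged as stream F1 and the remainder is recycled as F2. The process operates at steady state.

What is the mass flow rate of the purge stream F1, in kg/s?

618.4 kg/s

N2 enters only via F10 and leaves only via the purge: 1960×0.251 = 0.134×(N2 in F12), and the recovery unit passes all N2, so N2 in F6 = N2 in F12 = 3671.3 kg/s.
O2 in F6: m_A = 1960×0.749 + (1−0.134)·(1−0.587)·m_A, so m_A = 1468/0.6423 = 2285.4 kg/s.
F12 = (1−0.587)×2285.4 + 3671.3 = 4615.2 kg/s.
Purge F1 = 0.134×4615.2 = 618.44 kg/s.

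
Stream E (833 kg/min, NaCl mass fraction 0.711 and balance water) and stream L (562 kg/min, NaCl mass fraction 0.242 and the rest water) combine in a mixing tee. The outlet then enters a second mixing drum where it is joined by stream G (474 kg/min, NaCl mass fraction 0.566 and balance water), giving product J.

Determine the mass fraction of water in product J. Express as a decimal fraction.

Overall, product flow = 1869 kg/min.
water in = 833×0.289 + 562×0.758 + 474×0.434 = 872.45 kg/min.
water fraction in J = 0.467.

0.467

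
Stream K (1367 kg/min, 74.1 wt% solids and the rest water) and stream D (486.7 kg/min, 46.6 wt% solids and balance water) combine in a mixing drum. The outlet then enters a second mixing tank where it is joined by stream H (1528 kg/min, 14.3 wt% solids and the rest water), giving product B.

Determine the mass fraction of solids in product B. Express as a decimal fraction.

Overall, product flow = 3381.7 kg/min.
solids in = 1367×0.741 + 486.7×0.466 + 1528×0.143 = 1458.3 kg/min.
solids fraction in B = 0.431.

0.431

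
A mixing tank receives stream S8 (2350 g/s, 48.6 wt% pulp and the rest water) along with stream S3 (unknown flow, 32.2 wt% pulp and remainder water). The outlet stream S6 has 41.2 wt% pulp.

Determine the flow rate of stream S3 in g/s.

1932 g/s

Let S3 be the unknown flow. Total out = 2350 + S3.
pulp balance: 1142.1 + 0.322·S3 = 0.412·(2350 + S3)
(0.322 − 0.412)·S3 = 0.412×2350 − 1142.1 = -173.9
S3 = -173.9 / -0.090 = 1932.2 g/s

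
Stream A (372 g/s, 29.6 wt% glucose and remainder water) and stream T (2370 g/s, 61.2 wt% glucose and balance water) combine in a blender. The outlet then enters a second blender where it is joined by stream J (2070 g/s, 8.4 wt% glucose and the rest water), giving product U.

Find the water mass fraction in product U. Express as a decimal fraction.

Overall, product flow = 4812 g/s.
water in = 372×0.704 + 2370×0.388 + 2070×0.916 = 3077.6 g/s.
water fraction in U = 0.640.

0.640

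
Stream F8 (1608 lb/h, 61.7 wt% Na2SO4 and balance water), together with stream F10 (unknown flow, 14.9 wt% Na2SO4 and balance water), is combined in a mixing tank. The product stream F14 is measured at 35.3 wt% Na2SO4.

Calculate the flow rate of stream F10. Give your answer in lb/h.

Let F10 be the unknown flow. Total out = 1608 + F10.
Na2SO4 balance: 992.14 + 0.149·F10 = 0.353·(1608 + F10)
(0.149 − 0.353)·F10 = 0.353×1608 − 992.14 = -424.51
F10 = -424.51 / -0.204 = 2080.9 lb/h

2081 lb/h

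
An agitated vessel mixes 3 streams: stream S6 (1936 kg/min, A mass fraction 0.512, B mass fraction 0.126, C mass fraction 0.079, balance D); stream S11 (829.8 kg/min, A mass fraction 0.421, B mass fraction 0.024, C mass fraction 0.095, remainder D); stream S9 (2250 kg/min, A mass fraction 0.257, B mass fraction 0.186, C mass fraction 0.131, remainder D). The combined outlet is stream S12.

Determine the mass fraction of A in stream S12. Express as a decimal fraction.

0.383

Total flow out = 1936 + 829.8 + 2250 = 5015.8 kg/min.
A in = 1936×0.512 + 829.8×0.421 + 2250×0.257 = 1918.8 kg/min.
A mass fraction in S12 = 1918.8/5015.8 = 0.383.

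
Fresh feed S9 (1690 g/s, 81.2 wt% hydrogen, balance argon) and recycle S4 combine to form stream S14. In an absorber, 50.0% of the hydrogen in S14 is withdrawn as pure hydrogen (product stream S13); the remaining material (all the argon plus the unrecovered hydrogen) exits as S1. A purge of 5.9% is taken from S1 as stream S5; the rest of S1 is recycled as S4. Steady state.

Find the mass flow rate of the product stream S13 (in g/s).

hydrogen in S14: m_A = 1690×0.812 + (1−0.059)·(1−0.500)·m_A, so m_A = 1372.3/0.5295 = 2591.7 g/s.
Product S13 = 0.500×2591.7 = 1295.8 g/s.

1296 g/s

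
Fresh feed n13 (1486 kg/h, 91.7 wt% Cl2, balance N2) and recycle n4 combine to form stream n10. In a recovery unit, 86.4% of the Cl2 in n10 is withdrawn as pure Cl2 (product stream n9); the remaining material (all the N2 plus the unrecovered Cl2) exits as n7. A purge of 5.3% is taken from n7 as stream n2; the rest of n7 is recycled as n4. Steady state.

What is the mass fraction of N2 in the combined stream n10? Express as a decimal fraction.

N2 enters only via n13 and leaves only via the purge: 1486×0.083 = 0.053×(N2 in n7), and the recovery unit passes all N2, so N2 in n10 = N2 in n7 = 2327.1 kg/h.
Cl2 in n10: m_A = 1486×0.917 + (1−0.053)·(1−0.864)·m_A, so m_A = 1362.7/0.8712 = 1564.1 kg/h.
n10 = 1564.1 + 2327.1 = 3891.2 kg/h.
N2 fraction in n10 = 2327.1/3891.2 = 0.598.

0.598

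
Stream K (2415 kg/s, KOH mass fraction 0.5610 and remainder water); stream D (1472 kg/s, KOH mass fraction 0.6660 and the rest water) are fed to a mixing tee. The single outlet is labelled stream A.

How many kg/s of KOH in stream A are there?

KOH out = KOH in = 2415×0.561 + 1472×0.666 = 2335.2 kg/s.

2335 kg/s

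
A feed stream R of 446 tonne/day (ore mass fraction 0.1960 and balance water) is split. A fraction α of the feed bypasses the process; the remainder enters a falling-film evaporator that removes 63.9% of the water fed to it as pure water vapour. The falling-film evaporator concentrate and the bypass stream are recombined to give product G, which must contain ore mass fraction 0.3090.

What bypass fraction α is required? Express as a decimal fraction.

All 446×0.196 = 87.416 tonne/day of ore reaches G, so G = 87.416/0.309 = 282.9 tonne/day and vapour = 163.1 tonne/day.
The evaporator receives (1−α)·446 of feed at 0.804 water and removes 0.639 of that water:
0.639×0.804×(1−α)×446 = 163.1
(1−α) = 163.1/229.14 = 0.7118;  α = 0.2882.

0.288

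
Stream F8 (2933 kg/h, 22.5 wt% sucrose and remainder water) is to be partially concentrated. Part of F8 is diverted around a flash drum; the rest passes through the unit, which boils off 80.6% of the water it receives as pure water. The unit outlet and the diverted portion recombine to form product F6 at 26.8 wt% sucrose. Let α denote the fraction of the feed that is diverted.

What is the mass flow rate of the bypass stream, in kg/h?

2180 kg/h

All 2933×0.225 = 659.93 kg/h of sucrose reaches F6, so F6 = 659.93/0.268 = 2462.4 kg/h and vapour = 470.59 kg/h.
The evaporator receives (1−α)·2933 of feed at 0.775 water and removes 0.806 of that water:
0.806×0.775×(1−α)×2933 = 470.59
(1−α) = 470.59/1832.1 = 0.2569;  α = 0.7431.
Bypass flow = 0.7431×2933 = 2179.6 kg/h.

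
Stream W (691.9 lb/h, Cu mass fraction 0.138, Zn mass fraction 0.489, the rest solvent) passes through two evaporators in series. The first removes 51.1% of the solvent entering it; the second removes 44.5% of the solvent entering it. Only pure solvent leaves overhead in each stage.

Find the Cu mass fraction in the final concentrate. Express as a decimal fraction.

solvent in feed = 691.9×0.373 = 258.08 lb/h.
After stage 1: solvent left = (1−0.511)×258.08 = 126.2; stream total = 560.02 lb/h.
After stage 2: solvent left = (1−0.445)×126.2 = 70.041; final concentrate = 503.86 lb/h.
Cu fraction = 95.482/503.86 = 0.190.

0.190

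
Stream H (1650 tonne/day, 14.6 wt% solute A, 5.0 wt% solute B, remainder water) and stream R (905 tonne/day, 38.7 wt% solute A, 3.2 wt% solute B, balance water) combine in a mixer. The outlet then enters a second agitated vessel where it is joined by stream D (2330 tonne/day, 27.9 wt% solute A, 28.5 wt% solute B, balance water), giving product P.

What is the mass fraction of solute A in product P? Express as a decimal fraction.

0.254

Overall, product flow = 4885 tonne/day.
solute A in = 1650×0.146 + 905×0.387 + 2330×0.279 = 1241.2 tonne/day.
solute A fraction in P = 0.254.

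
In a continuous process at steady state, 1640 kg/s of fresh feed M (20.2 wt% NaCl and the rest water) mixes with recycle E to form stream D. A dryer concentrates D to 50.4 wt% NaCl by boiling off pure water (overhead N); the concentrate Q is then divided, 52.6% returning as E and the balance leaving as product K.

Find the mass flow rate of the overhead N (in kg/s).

Overall NaCl balance (none leaves overhead): NaCl in fresh feed = NaCl in product, i.e. 1640×0.202 = (1−0.526)·Q·0.504.
Q = 331.28/(0.504×0.474) = 1386.7 kg/s.
Recycle E = 0.526×1386.7 = 729.41 kg/s.
Combined feed D = 1640 + 729.41 = 2369.4 kg/s.
Overhead N = D − Q = 2369.4 − 1386.7 = 982.7 kg/s.

982.7 kg/s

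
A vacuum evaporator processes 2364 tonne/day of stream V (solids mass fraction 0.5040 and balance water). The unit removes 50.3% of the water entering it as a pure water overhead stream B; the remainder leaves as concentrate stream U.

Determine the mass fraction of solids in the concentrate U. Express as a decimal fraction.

0.6715

solids is not removed: 2364×0.504 = 1191.5 tonne/day of solids enters U.
water entering = 2364×0.496 = 1172.5 tonne/day; overhead removed = 0.503×1172.5 = 589.79 tonne/day.
Concentrate = 2364 − 589.79 = 1774.2 tonne/day.
Mass fraction = 1191.5/1774.2 = 0.6715.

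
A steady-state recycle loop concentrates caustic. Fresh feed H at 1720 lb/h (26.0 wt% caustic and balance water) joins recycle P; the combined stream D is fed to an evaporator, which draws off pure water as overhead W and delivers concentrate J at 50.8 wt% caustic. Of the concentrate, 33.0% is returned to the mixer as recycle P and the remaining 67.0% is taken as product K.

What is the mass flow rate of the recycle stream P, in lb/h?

Overall caustic balance (none leaves overhead): caustic in fresh feed = caustic in product, i.e. 1720×0.260 = (1−0.330)·J·0.508.
J = 447.2/(0.508×0.670) = 1313.9 lb/h.
Recycle P = 0.330×1313.9 = 433.59 lb/h.

433.6 lb/h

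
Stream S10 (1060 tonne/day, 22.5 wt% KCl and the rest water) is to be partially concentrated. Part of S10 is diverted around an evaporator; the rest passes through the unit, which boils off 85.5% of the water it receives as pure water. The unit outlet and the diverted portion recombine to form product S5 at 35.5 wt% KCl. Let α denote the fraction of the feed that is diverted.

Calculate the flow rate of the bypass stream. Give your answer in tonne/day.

All 1060×0.225 = 238.5 tonne/day of KCl reaches S5, so S5 = 238.5/0.355 = 671.83 tonne/day and vapour = 388.17 tonne/day.
The evaporator receives (1−α)·1060 of feed at 0.775 water and removes 0.855 of that water:
0.855×0.775×(1−α)×1060 = 388.17
(1−α) = 388.17/702.38 = 0.5526;  α = 0.4474.
Bypass flow = 0.4474×1060 = 474.2 tonne/day.

474.2 tonne/day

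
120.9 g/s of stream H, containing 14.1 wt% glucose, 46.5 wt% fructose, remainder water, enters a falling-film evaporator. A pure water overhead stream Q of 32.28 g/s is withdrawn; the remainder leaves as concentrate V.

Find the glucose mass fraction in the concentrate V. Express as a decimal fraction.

0.1924

glucose is not removed: 120.9×0.141 = 17.047 g/s of glucose enters V.
Concentrate = 120.9 − 32.28 = 88.62 g/s.
Mass fraction = 17.047/88.62 = 0.1924.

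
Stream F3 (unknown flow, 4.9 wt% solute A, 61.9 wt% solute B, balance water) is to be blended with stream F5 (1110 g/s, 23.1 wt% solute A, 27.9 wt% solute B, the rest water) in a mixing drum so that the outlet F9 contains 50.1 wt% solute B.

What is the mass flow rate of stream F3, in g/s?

2088 g/s

Let F3 be the unknown flow. Total out = 1110 + F3.
solute B balance: 309.69 + 0.619·F3 = 0.501·(1110 + F3)
(0.619 − 0.501)·F3 = 0.501×1110 − 309.69 = 246.42
F3 = 246.42 / 0.118 = 2088.3 g/s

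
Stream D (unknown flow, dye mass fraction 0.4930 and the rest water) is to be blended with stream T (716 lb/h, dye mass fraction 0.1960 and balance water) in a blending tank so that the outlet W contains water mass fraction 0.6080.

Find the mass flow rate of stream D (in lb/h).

Let D be the unknown flow. Total out = 716 + D.
water balance: 575.66 + 0.507·D = 0.608·(716 + D)
(0.507 − 0.608)·D = 0.608×716 − 575.66 = -140.34
D = -140.34 / -0.101 = 1389.5 lb/h

1389 lb/h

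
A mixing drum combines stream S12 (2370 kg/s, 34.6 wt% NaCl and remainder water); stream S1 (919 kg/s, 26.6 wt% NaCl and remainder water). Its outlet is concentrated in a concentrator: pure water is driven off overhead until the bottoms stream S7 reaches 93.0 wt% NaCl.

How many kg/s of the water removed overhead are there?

NaCl entering = 2370×0.346 + 919×0.266 = 1064.5 kg/s.
All NaCl reports to S7, so S7 = 1064.5/0.930 = 1144.6 kg/s.
Total feed = 3289 kg/s; overhead = 3289 − 1144.6 = 2144.4 kg/s.

2144 kg/s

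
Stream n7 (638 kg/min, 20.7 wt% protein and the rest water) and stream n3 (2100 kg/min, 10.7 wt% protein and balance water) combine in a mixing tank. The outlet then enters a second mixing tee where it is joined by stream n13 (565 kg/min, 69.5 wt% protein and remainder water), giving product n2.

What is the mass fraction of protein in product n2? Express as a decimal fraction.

0.2269

Overall, product flow = 3303 kg/min.
protein in = 638×0.207 + 2100×0.107 + 565×0.695 = 749.44 kg/min.
protein fraction in n2 = 0.2269.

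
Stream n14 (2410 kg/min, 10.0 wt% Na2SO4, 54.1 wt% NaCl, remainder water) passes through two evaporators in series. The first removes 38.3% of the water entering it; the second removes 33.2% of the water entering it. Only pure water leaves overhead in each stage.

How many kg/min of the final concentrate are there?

water in feed = 2410×0.359 = 865.19 kg/min.
After stage 1: water left = (1−0.383)×865.19 = 533.82; stream total = 2078.6 kg/min.
After stage 2: water left = (1−0.332)×533.82 = 356.59; final concentrate = 1901.4 kg/min.

1901 kg/min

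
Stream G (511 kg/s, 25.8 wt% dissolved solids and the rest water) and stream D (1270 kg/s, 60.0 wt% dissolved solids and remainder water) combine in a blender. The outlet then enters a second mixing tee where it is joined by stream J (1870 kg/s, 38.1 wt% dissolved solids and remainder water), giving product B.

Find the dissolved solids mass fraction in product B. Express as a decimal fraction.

Overall, product flow = 3651 kg/s.
dissolved solids in = 511×0.258 + 1270×0.600 + 1870×0.381 = 1606.3 kg/s.
dissolved solids fraction in B = 0.440.

0.440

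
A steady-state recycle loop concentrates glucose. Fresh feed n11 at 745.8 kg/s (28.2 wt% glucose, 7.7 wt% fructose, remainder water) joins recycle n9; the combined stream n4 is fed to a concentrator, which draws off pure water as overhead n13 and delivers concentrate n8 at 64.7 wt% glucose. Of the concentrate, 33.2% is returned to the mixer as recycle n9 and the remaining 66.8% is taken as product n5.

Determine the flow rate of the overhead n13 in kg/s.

420.7 kg/s

Overall glucose balance (none leaves overhead): glucose in fresh feed = glucose in product, i.e. 745.8×0.282 = (1−0.332)·n8·0.647.
n8 = 210.32/(0.647×0.668) = 486.62 kg/s.
Recycle n9 = 0.332×486.62 = 161.56 kg/s.
Combined feed n4 = 745.8 + 161.56 = 907.36 kg/s.
Overhead n13 = n4 − n8 = 907.36 − 486.62 = 420.74 kg/s.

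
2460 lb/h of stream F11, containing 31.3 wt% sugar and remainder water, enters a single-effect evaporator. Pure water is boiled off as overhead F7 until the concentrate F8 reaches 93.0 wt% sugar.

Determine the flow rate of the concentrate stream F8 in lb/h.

sugar is conserved: 2460×0.313 = 769.98 lb/h all reports to the concentrate.
Concentrate = 769.98/(target fraction) = 827.94 lb/h.

827.9 lb/h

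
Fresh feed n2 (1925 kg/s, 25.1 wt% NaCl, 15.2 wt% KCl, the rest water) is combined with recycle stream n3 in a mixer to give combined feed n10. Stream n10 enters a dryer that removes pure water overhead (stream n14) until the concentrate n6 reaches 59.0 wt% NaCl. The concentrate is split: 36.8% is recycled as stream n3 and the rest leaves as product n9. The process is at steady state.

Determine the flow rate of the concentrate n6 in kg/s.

1296 kg/s

Overall NaCl balance (none leaves overhead): NaCl in fresh feed = NaCl in product, i.e. 1925×0.251 = (1−0.368)·n6·0.590.
n6 = 483.18/(0.590×0.632) = 1295.8 kg/s.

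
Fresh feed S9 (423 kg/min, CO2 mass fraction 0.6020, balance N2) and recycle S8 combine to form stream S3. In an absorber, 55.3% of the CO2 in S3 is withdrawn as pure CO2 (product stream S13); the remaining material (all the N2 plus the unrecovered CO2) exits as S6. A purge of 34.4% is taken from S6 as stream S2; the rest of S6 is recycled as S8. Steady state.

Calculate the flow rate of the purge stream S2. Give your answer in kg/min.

N2 enters only via S9 and leaves only via the purge: 423×0.398 = 0.344×(N2 in S6), and the absorber passes all N2, so N2 in S3 = N2 in S6 = 489.4 kg/min.
CO2 in S3: m_A = 423×0.602 + (1−0.344)·(1−0.553)·m_A, so m_A = 254.65/0.7068 = 360.3 kg/min.
S6 = (1−0.553)×360.3 + 489.4 = 650.45 kg/min.
Purge S2 = 0.344×650.45 = 223.76 kg/min.

223.8 kg/min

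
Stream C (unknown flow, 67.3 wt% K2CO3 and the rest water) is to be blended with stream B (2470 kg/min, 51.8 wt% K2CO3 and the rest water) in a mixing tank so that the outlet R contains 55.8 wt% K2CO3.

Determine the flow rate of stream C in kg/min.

859.1 kg/min

Let C be the unknown flow. Total out = 2470 + C.
K2CO3 balance: 1279.5 + 0.673·C = 0.558·(2470 + C)
(0.673 − 0.558)·C = 0.558×2470 − 1279.5 = 98.8
C = 98.8 / 0.115 = 859.13 kg/min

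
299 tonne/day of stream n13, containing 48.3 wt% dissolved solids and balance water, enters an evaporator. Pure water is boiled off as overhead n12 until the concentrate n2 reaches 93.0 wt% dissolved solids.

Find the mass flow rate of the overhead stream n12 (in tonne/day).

143.7 tonne/day

dissolved solids is conserved: 299×0.483 = 144.42 tonne/day all reports to the concentrate.
Concentrate = 144.42/(target fraction) = 155.29 tonne/day.
Overhead = 299 − 155.29 = 143.71 tonne/day.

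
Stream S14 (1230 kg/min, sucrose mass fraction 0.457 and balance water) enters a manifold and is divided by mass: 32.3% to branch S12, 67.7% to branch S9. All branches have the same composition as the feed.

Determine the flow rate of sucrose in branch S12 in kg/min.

Branch S12 total = 0.323×1230 = 397.29 kg/min.
sucrose in S12 = 0.457×397.29 = 181.56 kg/min.

181.6 kg/min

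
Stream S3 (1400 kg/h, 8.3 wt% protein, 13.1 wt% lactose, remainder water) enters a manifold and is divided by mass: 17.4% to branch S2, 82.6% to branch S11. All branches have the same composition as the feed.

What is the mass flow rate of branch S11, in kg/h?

1156 kg/h

Branch S11 flow = 0.826×1400 = 1156.4 kg/h.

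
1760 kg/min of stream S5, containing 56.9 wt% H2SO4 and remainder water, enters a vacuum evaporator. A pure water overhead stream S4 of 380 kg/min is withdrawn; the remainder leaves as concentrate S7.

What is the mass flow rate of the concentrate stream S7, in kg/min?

Concentrate = 1760 − 380 = 1380 kg/min.

1380 kg/min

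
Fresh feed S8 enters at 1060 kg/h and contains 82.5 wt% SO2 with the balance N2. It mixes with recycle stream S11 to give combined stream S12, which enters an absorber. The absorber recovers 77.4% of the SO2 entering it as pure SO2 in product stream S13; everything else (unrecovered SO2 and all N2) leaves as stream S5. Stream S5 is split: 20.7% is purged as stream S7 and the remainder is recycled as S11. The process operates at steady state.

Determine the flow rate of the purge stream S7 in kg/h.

235.3 kg/h

N2 enters only via S8 and leaves only via the purge: 1060×0.175 = 0.207×(N2 in S5), and the absorber passes all N2, so N2 in S12 = N2 in S5 = 896.14 kg/h.
SO2 in S12: m_A = 1060×0.825 + (1−0.207)·(1−0.774)·m_A, so m_A = 874.5/0.8208 = 1065.4 kg/h.
S5 = (1−0.774)×1065.4 + 896.14 = 1136.9 kg/h.
Purge S7 = 0.207×1136.9 = 235.34 kg/h.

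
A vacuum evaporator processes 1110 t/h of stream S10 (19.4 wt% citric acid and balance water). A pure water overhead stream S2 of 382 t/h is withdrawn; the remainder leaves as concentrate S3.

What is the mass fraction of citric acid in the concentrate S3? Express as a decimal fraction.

0.296

citric acid is not removed: 1110×0.194 = 215.34 t/h of citric acid enters S3.
Concentrate = 1110 − 382 = 728 t/h.
Mass fraction = 215.34/728 = 0.296.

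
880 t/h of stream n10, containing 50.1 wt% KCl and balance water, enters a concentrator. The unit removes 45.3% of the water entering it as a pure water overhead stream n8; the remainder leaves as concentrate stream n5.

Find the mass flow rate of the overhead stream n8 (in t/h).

198.9 t/h

water entering = 880×0.499 = 439.12 t/h; overhead removed = 0.453×439.12 = 198.92 t/h.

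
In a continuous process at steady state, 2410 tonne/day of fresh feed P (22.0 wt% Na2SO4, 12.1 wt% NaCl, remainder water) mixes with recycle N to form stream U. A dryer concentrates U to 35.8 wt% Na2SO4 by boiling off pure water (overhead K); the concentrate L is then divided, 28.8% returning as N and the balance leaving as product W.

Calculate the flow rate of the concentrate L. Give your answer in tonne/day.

Overall Na2SO4 balance (none leaves overhead): Na2SO4 in fresh feed = Na2SO4 in product, i.e. 2410×0.220 = (1−0.288)·L·0.358.
L = 530.2/(0.358×0.712) = 2080.1 tonne/day.

2080 tonne/day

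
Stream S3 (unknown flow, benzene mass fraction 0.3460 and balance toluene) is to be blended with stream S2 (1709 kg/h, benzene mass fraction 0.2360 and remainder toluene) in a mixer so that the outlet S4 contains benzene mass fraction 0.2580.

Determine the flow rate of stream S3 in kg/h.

Let S3 be the unknown flow. Total out = 1709 + S3.
benzene balance: 403.32 + 0.346·S3 = 0.258·(1709 + S3)
(0.346 − 0.258)·S3 = 0.258×1709 − 403.32 = 37.598
S3 = 37.598 / 0.088 = 427.25 kg/h

427.3 kg/h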